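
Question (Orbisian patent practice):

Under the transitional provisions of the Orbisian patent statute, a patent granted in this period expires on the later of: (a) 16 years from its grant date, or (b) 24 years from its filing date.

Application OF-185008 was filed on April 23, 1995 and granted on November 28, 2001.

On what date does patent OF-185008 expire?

2019-04-23

(a) grant + 16 years → 28 November 2017.
(b) filing + 24 years → 23 April 2019.
Later of the two: 23 April 2019.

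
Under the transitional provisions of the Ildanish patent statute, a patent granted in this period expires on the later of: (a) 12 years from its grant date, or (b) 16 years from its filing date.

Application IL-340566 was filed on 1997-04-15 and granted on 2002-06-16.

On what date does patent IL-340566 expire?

2014-06-16

(a) grant + 12 years → 16 June 2014.
(b) filing + 16 years → 15 April 2013.
Later of the two: 16 June 2014.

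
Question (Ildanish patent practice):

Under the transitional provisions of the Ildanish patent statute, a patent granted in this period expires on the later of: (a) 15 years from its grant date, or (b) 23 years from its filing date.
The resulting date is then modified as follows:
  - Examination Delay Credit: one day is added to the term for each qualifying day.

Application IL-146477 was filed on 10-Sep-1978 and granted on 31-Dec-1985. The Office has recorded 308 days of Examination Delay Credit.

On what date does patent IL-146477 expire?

(a) grant + 15 years → 31 December 2000.
(b) filing + 23 years → 10 September 2001.
Later of the two: 10 September 2001.
Examination Delay Credit: +308 days → 15 July 2002.

2002-07-15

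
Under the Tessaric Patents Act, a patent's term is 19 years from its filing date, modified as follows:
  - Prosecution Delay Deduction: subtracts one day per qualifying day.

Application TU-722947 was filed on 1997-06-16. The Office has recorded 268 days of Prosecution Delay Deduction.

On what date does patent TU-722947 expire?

Base term: filing date + 19 years → 16 June 2016.
Prosecution Delay Deduction: −268 days → 22 September 2015.

2015-09-22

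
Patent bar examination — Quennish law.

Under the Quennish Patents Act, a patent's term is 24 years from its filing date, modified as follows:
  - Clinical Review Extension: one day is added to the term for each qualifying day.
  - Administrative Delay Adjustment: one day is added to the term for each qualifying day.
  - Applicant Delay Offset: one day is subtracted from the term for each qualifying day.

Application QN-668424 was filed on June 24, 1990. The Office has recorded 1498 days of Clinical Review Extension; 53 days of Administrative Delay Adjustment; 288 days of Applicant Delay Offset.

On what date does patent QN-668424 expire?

Base term: filing date + 24 years → 24 June 2014.
Clinical Review Extension: +1498 days → 31 July 2018.
Administrative Delay Adjustment: +53 days → 22 September 2018.
Applicant Delay Offset: −288 days → 8 December 2017.

2017-12-08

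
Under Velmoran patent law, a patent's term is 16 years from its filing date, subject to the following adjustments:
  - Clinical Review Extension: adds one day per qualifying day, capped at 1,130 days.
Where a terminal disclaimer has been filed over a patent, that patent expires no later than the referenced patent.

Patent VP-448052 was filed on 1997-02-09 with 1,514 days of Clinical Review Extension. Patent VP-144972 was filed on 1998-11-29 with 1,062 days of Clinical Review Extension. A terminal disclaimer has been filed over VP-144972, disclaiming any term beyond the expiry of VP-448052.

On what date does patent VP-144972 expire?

March 15, 2016

Natural term of VP-144972:
  Base: filing + 16 years → 29 November 2014.
  Clinical Review Extension: 1062 days (within the 1130-day cap) → +1062 days → 26 October 2017.
Expiry of referenced patent VP-448052:
  Base: filing + 16 years → 9 February 2013.
  Clinical Review Extension: 1514 days claimed exceeds the 1130-day cap, so +1130 days → 15 March 2016.
Terminal disclaimer: VP-144972 expires on the earlier of 26 October 2017 and 15 March 2016.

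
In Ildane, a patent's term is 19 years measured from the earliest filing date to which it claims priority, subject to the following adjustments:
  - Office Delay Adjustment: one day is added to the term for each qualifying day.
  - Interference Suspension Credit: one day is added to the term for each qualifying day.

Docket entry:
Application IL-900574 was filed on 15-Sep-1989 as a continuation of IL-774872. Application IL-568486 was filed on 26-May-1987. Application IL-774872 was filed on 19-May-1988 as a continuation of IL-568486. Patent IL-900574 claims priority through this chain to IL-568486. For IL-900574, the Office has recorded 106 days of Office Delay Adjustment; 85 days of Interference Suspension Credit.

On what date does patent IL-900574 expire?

Earliest priority filing: 26 May 1987.
Base term: 26 May 1987 + 19 years → 26 May 2006.
Office Delay Adjustment: +106 days → 9 September 2006.
Interference Suspension Credit: +85 days → 3 December 2006.

2006-12-03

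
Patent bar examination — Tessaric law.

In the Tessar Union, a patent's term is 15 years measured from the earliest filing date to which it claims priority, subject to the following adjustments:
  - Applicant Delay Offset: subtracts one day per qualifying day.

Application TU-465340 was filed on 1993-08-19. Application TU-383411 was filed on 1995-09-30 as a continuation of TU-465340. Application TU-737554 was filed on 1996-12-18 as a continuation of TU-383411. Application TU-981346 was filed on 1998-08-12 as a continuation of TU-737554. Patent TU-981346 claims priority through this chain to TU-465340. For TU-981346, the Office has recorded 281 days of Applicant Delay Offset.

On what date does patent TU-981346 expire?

Earliest priority filing: 19 August 1993.
Base term: 19 August 1993 + 15 years → 19 August 2008.
Applicant Delay Offset: −281 days → 12 November 2007.

2007-11-12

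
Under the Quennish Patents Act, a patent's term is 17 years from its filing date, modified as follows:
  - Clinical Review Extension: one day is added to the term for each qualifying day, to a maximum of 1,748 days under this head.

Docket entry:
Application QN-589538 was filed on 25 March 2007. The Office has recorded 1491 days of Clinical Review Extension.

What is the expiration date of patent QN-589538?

2028-04-24

Base term: filing date + 17 years → 25 March 2024.
Clinical Review Extension: 1491 days (within the 1748-day cap) → +1491 days → 24 April 2028.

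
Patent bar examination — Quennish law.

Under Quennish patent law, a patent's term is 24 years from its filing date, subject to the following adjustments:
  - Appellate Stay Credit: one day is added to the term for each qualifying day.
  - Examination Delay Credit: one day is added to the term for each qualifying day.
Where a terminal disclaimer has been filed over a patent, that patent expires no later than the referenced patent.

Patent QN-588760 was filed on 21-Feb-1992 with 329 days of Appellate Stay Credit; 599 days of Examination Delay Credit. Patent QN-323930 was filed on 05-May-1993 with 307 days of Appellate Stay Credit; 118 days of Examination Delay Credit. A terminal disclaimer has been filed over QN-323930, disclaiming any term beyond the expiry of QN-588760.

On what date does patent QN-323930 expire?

Natural term of QN-323930:
  Base: filing + 24 years → 5 May 2017.
  Appellate Stay Credit: +307 days → 8 March 2018.
  Examination Delay Credit: +118 days → 4 July 2018.
Expiry of referenced patent QN-588760:
  Base: filing + 24 years → 21 February 2016.
  Appellate Stay Credit: +329 days → 15 January 2017.
  Examination Delay Credit: +599 days → 6 September 2018.
Terminal disclaimer: QN-323930 expires on the earlier of 4 July 2018 and 6 September 2018.

2018-07-04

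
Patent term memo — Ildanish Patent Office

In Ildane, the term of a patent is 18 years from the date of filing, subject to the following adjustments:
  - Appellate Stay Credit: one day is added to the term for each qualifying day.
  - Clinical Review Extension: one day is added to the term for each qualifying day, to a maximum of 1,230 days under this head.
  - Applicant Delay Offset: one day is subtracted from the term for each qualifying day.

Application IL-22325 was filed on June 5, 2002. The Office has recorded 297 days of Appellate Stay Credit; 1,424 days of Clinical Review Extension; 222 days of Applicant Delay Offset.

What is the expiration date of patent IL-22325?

2024-01-01

Base term: filing date + 18 years → 5 June 2020.
Appellate Stay Credit: +297 days → 29 March 2021.
Clinical Review Extension: 1424 days claimed exceeds the 1230-day cap, so +1230 days → 10 August 2024.
Applicant Delay Offset: −222 days → 1 January 2024.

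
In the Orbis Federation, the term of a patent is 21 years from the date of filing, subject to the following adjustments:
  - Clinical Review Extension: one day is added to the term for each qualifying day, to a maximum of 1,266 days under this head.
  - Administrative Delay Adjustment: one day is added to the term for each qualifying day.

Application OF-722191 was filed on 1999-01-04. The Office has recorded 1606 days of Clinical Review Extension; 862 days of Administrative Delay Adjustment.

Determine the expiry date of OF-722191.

November 1, 2025

Base term: filing date + 21 years → 4 January 2020.
Clinical Review Extension: 1606 days claimed exceeds the 1266-day cap, so +1266 days → 23 June 2023.
Administrative Delay Adjustment: +862 days → 1 November 2025.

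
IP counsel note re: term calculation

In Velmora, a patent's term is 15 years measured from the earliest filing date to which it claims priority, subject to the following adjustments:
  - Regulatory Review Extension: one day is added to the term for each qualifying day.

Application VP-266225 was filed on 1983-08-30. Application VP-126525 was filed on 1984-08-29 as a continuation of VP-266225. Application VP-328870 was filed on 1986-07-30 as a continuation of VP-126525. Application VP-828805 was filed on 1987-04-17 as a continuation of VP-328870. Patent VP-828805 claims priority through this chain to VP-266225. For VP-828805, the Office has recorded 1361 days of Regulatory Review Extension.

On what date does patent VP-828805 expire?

Earliest priority filing: 30 August 1983.
Base term: 30 August 1983 + 15 years → 30 August 1998.
Regulatory Review Extension: +1361 days → 22 May 2002.

2002-05-22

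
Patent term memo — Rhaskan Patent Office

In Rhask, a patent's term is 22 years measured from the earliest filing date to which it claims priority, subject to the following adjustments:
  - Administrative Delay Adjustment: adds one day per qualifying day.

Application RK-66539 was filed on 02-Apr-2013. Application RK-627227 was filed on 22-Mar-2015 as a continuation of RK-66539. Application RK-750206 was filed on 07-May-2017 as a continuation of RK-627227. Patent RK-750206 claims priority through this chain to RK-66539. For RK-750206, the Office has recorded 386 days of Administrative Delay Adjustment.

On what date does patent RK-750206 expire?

Earliest priority filing: 2 April 2013.
Base term: 2 April 2013 + 22 years → 2 April 2035.
Administrative Delay Adjustment: +386 days → 22 April 2036.

2036-04-22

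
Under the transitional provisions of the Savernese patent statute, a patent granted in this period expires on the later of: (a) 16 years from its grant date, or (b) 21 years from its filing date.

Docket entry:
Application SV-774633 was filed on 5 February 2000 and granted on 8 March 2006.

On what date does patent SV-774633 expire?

March 8, 2022

(a) grant + 16 years → 8 March 2022.
(b) filing + 21 years → 5 February 2021.
Later of the two: 8 March 2022.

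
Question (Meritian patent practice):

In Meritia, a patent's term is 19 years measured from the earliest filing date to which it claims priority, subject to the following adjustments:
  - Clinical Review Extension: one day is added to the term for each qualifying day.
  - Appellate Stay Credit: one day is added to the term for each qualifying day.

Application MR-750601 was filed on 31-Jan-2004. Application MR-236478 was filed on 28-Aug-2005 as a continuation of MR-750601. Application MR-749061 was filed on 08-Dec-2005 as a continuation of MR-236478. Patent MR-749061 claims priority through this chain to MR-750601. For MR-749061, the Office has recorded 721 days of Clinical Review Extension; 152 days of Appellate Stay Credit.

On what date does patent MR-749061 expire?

2025-06-22

Earliest priority filing: 31 January 2004.
Base term: 31 January 2004 + 19 years → 31 January 2023.
Clinical Review Extension: +721 days → 21 January 2025.
Appellate Stay Credit: +152 days → 22 June 2025.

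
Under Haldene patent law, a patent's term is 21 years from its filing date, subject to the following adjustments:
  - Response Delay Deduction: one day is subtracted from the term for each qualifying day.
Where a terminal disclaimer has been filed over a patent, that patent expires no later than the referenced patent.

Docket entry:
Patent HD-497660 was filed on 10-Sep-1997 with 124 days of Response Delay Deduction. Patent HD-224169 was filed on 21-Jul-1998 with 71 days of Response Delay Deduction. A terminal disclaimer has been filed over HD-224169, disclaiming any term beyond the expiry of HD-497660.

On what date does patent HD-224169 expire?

Natural term of HD-224169:
  Base: filing + 21 years → 21 July 2019.
  Response Delay Deduction: −71 days → 11 May 2019.
Expiry of referenced patent HD-497660:
  Base: filing + 21 years → 10 September 2018.
  Response Delay Deduction: −124 days → 9 May 2018.
Terminal disclaimer: HD-224169 expires on the earlier of 11 May 2019 and 9 May 2018.

May 9, 2018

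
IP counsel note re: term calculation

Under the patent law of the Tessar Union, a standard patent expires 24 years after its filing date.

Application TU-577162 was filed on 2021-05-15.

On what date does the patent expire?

May 15, 2045

Filing date + 24 years → 15 May 2045.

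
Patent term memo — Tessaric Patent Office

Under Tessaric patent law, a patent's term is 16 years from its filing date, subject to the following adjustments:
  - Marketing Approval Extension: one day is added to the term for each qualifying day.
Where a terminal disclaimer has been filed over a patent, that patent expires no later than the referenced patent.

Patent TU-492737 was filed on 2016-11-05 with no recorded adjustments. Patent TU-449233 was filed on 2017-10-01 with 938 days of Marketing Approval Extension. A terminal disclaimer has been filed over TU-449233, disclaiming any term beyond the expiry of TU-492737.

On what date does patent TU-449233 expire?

2032-11-05

Natural term of TU-449233:
  Base: filing + 16 years → 1 October 2033.
  Marketing Approval Extension: +938 days → 26 April 2036.
Expiry of referenced patent TU-492737:
  Base: filing + 16 years → 5 November 2032.
Terminal disclaimer: TU-449233 expires on the earlier of 26 April 2036 and 5 November 2032.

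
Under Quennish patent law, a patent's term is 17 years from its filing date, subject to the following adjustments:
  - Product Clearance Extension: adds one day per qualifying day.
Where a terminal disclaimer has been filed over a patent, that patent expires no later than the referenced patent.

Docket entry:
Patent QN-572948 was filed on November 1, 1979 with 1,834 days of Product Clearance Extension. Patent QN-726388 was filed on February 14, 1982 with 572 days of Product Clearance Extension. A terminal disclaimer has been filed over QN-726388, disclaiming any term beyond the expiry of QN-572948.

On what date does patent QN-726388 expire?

September 8, 2000

Natural term of QN-726388:
  Base: filing + 17 years → 14 February 1999.
  Product Clearance Extension: +572 days → 8 September 2000.
Expiry of referenced patent QN-572948:
  Base: filing + 17 years → 1 November 1996.
  Product Clearance Extension: +1834 days → 9 November 2001.
Terminal disclaimer: QN-726388 expires on the earlier of 8 September 2000 and 9 November 2001.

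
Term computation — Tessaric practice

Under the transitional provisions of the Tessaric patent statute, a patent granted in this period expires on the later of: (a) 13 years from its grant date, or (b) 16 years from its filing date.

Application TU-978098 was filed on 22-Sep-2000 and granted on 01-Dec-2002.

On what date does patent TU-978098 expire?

2016-09-22

(a) grant + 13 years → 1 December 2015.
(b) filing + 16 years → 22 September 2016.
Later of the two: 22 September 2016.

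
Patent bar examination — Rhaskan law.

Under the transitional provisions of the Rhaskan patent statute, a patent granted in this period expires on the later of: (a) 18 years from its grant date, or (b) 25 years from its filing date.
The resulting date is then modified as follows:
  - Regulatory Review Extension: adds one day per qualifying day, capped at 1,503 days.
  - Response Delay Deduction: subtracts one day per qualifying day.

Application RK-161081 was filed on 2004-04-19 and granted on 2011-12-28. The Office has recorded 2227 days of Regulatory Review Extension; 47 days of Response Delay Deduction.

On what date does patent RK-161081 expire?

December 23, 2033

(a) grant + 18 years → 28 December 2029.
(b) filing + 25 years → 19 April 2029.
Later of the two: 28 December 2029.
Regulatory Review Extension: 2227 days claimed exceeds the 1503-day cap, so +1503 days → 8 February 2034.
Response Delay Deduction: −47 days → 23 December 2033.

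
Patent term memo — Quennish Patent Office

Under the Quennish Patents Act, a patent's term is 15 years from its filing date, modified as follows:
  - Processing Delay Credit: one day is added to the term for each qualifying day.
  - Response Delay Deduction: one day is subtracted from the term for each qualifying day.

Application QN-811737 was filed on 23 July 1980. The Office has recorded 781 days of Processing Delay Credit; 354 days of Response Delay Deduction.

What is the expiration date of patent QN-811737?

September 22, 1996

Base term: filing date + 15 years → 23 July 1995.
Processing Delay Credit: +781 days → 11 September 1997.
Response Delay Deduction: −354 days → 22 September 1996.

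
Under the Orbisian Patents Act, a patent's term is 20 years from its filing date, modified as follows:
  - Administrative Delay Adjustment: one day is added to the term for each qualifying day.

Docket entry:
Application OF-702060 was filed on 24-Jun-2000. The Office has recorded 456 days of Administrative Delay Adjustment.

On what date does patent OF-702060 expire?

September 23, 2021

Base term: filing date + 20 years → 24 June 2020.
Administrative Delay Adjustment: +456 days → 23 September 2021.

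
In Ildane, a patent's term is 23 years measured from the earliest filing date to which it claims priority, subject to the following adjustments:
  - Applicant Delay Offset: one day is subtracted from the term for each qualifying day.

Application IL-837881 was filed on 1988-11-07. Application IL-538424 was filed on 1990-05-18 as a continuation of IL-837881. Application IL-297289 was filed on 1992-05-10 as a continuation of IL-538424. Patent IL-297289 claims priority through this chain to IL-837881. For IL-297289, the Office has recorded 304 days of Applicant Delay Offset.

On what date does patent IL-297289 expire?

2011-01-07

Earliest priority filing: 7 November 1988.
Base term: 7 November 1988 + 23 years → 7 November 2011.
Applicant Delay Offset: −304 days → 7 January 2011.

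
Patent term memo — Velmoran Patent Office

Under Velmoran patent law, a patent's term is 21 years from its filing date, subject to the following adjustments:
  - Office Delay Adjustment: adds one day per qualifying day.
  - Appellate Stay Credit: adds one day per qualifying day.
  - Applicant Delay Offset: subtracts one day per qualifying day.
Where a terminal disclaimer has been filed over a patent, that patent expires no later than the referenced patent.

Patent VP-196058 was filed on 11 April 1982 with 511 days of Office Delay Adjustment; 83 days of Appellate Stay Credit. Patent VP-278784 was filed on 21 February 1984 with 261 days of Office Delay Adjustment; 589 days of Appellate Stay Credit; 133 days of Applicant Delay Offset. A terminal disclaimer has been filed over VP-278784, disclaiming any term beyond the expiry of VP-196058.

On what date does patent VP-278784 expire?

Natural term of VP-278784:
  Base: filing + 21 years → 21 February 2005.
  Office Delay Adjustment: +261 days → 9 November 2005.
  Appellate Stay Credit: +589 days → 21 June 2007.
  Applicant Delay Offset: −133 days → 8 February 2007.
Expiry of referenced patent VP-196058:
  Base: filing + 21 years → 11 April 2003.
  Office Delay Adjustment: +511 days → 3 September 2004.
  Appellate Stay Credit: +83 days → 25 November 2004.
Terminal disclaimer: VP-278784 expires on the earlier of 8 February 2007 and 25 November 2004.

2004-11-25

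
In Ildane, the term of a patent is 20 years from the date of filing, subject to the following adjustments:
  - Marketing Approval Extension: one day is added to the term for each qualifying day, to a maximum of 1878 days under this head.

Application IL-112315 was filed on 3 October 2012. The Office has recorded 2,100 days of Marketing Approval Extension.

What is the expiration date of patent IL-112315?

2037-11-24

Base term: filing date + 20 years → 3 October 2032.
Marketing Approval Extension: 2100 days claimed exceeds the 1878-day cap, so +1878 days → 24 November 2037.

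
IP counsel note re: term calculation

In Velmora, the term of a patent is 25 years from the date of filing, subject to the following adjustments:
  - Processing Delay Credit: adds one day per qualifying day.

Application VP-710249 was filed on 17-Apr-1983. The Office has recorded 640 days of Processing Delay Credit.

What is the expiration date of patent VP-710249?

2010-01-17

Base term: filing date + 25 years → 17 April 2008.
Processing Delay Credit: +640 days → 17 January 2010.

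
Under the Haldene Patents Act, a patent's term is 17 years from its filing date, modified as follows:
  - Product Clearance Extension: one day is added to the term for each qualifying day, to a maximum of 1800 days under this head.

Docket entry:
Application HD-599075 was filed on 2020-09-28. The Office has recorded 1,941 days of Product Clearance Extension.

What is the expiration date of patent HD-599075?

Base term: filing date + 17 years → 28 September 2037.
Product Clearance Extension: 1941 days claimed exceeds the 1800-day cap, so +1800 days → 2 September 2042.

September 2, 2042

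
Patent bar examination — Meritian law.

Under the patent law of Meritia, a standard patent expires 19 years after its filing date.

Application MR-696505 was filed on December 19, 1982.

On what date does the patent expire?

Filing date + 19 years → 19 December 2001.

2001-12-19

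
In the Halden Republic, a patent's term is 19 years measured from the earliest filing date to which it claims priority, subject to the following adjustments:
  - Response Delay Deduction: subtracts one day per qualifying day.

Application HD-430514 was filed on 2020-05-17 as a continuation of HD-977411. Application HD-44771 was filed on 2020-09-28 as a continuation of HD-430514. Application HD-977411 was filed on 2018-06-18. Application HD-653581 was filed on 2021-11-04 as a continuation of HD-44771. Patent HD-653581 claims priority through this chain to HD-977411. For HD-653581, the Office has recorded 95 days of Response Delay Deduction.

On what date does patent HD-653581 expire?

March 15, 2037

Earliest priority filing: 18 June 2018.
Base term: 18 June 2018 + 19 years → 18 June 2037.
Response Delay Deduction: −95 days → 15 March 2037.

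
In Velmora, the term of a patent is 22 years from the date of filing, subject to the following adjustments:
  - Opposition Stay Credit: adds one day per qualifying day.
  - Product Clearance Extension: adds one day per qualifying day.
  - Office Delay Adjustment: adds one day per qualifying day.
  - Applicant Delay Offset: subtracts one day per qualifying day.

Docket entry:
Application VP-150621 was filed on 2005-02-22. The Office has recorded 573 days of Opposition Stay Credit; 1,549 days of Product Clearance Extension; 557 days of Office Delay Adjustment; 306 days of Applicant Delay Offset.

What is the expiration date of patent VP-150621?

Base term: filing date + 22 years → 22 February 2027.
Opposition Stay Credit: +573 days → 17 September 2028.
Product Clearance Extension: +1549 days → 14 December 2032.
Office Delay Adjustment: +557 days → 24 June 2034.
Applicant Delay Offset: −306 days → 22 August 2033.

2033-08-22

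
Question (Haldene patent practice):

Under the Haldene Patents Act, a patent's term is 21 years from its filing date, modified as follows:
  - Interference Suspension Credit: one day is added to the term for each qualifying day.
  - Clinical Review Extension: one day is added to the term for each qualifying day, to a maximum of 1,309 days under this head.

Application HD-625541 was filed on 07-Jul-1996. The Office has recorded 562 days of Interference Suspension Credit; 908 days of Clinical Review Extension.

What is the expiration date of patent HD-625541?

July 16, 2021

Base term: filing date + 21 years → 7 July 2017.
Interference Suspension Credit: +562 days → 20 January 2019.
Clinical Review Extension: 908 days (within the 1309-day cap) → +908 days → 16 July 2021.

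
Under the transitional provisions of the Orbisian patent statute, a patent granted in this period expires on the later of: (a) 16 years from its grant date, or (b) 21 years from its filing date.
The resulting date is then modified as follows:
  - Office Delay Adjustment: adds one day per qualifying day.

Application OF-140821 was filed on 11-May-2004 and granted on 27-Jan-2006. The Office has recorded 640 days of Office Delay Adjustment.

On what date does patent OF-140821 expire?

February 10, 2027

(a) grant + 16 years → 27 January 2022.
(b) filing + 21 years → 11 May 2025.
Later of the two: 11 May 2025.
Office Delay Adjustment: +640 days → 10 February 2027.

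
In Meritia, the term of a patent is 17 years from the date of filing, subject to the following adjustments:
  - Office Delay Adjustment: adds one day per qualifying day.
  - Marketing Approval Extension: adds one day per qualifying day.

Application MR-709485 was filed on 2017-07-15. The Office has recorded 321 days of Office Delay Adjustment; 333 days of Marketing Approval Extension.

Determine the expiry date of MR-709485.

Base term: filing date + 17 years → 15 July 2034.
Office Delay Adjustment: +321 days → 1 June 2035.
Marketing Approval Extension: +333 days → 29 April 2036.

2036-04-29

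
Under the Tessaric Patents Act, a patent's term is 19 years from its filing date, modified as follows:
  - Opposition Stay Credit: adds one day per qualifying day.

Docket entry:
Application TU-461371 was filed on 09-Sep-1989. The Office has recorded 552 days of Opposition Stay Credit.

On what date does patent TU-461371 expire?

March 15, 2010

Base term: filing date + 19 years → 9 September 2008.
Opposition Stay Credit: +552 days → 15 March 2010.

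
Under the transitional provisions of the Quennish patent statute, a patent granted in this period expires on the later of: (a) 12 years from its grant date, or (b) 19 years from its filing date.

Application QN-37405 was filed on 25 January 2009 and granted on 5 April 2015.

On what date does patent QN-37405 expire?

2028-01-25

(a) grant + 12 years → 5 April 2027.
(b) filing + 19 years → 25 January 2028.
Later of the two: 25 January 2028.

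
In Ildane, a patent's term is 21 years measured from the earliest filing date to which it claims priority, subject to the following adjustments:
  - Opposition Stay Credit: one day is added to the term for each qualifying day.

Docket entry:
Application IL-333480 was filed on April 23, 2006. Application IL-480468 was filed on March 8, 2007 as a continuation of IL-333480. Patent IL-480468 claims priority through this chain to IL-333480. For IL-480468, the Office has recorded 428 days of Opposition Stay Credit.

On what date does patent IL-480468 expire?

Earliest priority filing: 23 April 2006.
Base term: 23 April 2006 + 21 years → 23 April 2027.
Opposition Stay Credit: +428 days → 24 June 2028.

2028-06-24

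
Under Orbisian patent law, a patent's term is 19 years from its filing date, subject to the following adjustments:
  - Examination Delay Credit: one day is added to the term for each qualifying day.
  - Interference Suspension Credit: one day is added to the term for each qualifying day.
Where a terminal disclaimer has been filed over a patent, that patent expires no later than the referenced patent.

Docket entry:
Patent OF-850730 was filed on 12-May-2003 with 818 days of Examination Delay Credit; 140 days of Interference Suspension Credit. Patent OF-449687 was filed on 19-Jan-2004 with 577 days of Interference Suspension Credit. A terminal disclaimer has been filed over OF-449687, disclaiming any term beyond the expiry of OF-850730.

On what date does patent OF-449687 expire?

2024-08-18

Natural term of OF-449687:
  Base: filing + 19 years → 19 January 2023.
  Interference Suspension Credit: +577 days → 18 August 2024.
Expiry of referenced patent OF-850730:
  Base: filing + 19 years → 12 May 2022.
  Examination Delay Credit: +818 days → 7 August 2024.
  Interference Suspension Credit: +140 days → 25 December 2024.
Terminal disclaimer: OF-449687 expires on the earlier of 18 August 2024 and 25 December 2024.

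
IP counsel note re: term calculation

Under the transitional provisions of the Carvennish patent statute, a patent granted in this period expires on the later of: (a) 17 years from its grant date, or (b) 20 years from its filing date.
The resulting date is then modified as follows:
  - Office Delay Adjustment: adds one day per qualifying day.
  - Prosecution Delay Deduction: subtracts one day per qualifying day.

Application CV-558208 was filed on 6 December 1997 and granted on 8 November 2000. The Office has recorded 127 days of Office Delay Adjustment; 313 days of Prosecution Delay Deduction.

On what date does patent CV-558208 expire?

(a) grant + 17 years → 8 November 2017.
(b) filing + 20 years → 6 December 2017.
Later of the two: 6 December 2017.
Office Delay Adjustment: +127 days → 12 April 2018.
Prosecution Delay Deduction: −313 days → 3 June 2017.

2017-06-03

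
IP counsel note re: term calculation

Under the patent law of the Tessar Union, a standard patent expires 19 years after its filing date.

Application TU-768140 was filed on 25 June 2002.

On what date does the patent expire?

June 25, 2021

Filing date + 19 years → 25 June 2021.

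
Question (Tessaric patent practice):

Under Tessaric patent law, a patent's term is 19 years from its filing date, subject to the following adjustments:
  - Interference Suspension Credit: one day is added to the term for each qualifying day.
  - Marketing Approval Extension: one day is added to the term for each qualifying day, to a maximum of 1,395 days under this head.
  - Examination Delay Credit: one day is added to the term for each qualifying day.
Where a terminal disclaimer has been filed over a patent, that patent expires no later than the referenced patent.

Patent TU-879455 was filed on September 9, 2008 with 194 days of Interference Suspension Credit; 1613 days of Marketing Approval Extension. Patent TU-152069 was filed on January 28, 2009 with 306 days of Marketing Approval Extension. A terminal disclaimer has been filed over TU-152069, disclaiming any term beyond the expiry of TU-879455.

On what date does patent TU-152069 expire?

2028-11-29

Natural term of TU-152069:
  Base: filing + 19 years → 28 January 2028.
  Marketing Approval Extension: 306 days (within the 1395-day cap) → +306 days → 29 November 2028.
Expiry of referenced patent TU-879455:
  Base: filing + 19 years → 9 September 2027.
  Interference Suspension Credit: +194 days → 21 March 2028.
  Marketing Approval Extension: 1613 days claimed exceeds the 1395-day cap, so +1395 days → 15 January 2032.
Terminal disclaimer: TU-152069 expires on the earlier of 29 November 2028 and 15 January 2032.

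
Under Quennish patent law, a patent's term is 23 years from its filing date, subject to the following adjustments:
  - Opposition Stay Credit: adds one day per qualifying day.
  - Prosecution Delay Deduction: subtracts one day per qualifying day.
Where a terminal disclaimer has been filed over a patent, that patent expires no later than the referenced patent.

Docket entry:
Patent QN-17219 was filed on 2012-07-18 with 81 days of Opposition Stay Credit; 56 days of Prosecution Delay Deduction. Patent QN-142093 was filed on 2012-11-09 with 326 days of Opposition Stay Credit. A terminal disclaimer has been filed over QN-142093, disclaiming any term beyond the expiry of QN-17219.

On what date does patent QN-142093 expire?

Natural term of QN-142093:
  Base: filing + 23 years → 9 November 2035.
  Opposition Stay Credit: +326 days → 30 September 2036.
Expiry of referenced patent QN-17219:
  Base: filing + 23 years → 18 July 2035.
  Opposition Stay Credit: +81 days → 7 October 2035.
  Prosecution Delay Deduction: −56 days → 12 August 2035.
Terminal disclaimer: QN-142093 expires on the earlier of 30 September 2036 and 12 August 2035.

2035-08-12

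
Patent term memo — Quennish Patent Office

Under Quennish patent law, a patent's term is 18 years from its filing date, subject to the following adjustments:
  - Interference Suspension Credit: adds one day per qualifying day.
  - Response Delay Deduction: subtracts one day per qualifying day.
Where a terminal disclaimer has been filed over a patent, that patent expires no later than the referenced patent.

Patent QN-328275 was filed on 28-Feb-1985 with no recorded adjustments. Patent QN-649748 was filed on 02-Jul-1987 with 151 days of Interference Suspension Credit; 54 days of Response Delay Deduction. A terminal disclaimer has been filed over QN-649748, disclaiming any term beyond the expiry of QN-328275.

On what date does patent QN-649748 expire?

February 28, 2003

Natural term of QN-649748:
  Base: filing + 18 years → 2 July 2005.
  Interference Suspension Credit: +151 days → 30 November 2005.
  Response Delay Deduction: −54 days → 7 October 2005.
Expiry of referenced patent QN-328275:
  Base: filing + 18 years → 28 February 2003.
Terminal disclaimer: QN-649748 expires on the earlier of 7 October 2005 and 28 February 2003.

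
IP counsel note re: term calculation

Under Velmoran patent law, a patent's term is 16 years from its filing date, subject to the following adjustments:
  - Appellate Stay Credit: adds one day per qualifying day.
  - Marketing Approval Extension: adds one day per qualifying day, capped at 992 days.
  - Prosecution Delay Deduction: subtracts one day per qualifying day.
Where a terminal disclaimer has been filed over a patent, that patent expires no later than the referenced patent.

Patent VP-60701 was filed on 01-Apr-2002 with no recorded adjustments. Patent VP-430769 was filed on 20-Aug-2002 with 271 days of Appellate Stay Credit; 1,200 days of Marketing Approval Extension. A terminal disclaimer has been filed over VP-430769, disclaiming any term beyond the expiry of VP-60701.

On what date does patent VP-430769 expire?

2018-04-01

Natural term of VP-430769:
  Base: filing + 16 years → 20 August 2018.
  Appellate Stay Credit: +271 days → 18 May 2019.
  Marketing Approval Extension: 1200 days claimed exceeds the 992-day cap, so +992 days → 3 February 2022.
Expiry of referenced patent VP-60701:
  Base: filing + 16 years → 1 April 2018.
Terminal disclaimer: VP-430769 expires on the earlier of 3 February 2022 and 1 April 2018.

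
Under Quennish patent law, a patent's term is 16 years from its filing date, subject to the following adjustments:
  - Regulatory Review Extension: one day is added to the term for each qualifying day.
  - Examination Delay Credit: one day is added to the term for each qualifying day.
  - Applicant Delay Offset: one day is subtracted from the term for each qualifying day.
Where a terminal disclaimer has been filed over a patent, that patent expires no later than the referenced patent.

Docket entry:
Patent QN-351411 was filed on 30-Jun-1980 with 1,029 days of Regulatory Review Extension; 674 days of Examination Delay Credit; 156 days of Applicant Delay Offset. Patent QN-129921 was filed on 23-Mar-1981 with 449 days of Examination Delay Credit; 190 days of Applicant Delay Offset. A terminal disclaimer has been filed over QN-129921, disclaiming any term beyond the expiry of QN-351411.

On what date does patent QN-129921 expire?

Natural term of QN-129921:
  Base: filing + 16 years → 23 March 1997.
  Examination Delay Credit: +449 days → 15 June 1998.
  Applicant Delay Offset: −190 days → 7 December 1997.
Expiry of referenced patent QN-351411:
  Base: filing + 16 years → 30 June 1996.
  Regulatory Review Extension: +1029 days → 25 April 1999.
  Examination Delay Credit: +674 days → 27 February 2001.
  Applicant Delay Offset: −156 days → 24 September 2000.
Terminal disclaimer: QN-129921 expires on the earlier of 7 December 1997 and 24 September 2000.

December 7, 1997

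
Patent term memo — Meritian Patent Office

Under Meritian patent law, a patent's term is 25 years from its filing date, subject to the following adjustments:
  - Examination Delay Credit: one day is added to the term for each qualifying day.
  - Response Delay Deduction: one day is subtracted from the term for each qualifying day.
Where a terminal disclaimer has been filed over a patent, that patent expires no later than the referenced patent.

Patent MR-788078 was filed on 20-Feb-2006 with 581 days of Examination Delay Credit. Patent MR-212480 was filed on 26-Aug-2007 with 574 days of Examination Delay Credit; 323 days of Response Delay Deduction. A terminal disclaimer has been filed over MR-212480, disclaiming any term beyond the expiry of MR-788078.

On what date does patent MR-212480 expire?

Natural term of MR-212480:
  Base: filing + 25 years → 26 August 2032.
  Examination Delay Credit: +574 days → 23 March 2034.
  Response Delay Deduction: −323 days → 4 May 2033.
Expiry of referenced patent MR-788078:
  Base: filing + 25 years → 20 February 2031.
  Examination Delay Credit: +581 days → 23 September 2032.
Terminal disclaimer: MR-212480 expires on the earlier of 4 May 2033 and 23 September 2032.

2032-09-23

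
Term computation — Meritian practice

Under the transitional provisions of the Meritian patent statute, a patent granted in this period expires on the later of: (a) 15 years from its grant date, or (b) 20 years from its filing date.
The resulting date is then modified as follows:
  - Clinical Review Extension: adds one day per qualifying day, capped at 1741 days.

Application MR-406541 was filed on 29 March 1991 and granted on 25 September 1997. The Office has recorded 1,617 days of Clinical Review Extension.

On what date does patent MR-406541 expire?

(a) grant + 15 years → 25 September 2012.
(b) filing + 20 years → 29 March 2011.
Later of the two: 25 September 2012.
Clinical Review Extension: 1617 days (within the 1741-day cap) → +1617 days → 28 February 2017.

February 28, 2017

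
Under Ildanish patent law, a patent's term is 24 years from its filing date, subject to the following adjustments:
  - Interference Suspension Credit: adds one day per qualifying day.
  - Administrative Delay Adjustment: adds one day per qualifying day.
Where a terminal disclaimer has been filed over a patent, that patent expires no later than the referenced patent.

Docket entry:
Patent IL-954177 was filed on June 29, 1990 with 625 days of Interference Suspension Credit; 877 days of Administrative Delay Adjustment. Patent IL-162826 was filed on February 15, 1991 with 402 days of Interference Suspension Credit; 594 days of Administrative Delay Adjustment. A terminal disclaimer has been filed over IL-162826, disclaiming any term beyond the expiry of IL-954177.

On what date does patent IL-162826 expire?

Natural term of IL-162826:
  Base: filing + 24 years → 15 February 2015.
  Interference Suspension Credit: +402 days → 23 March 2016.
  Administrative Delay Adjustment: +594 days → 7 November 2017.
Expiry of referenced patent IL-954177:
  Base: filing + 24 years → 29 June 2014.
  Interference Suspension Credit: +625 days → 15 March 2016.
  Administrative Delay Adjustment: +877 days → 9 August 2018.
Terminal disclaimer: IL-162826 expires on the earlier of 7 November 2017 and 9 August 2018.

November 7, 2017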